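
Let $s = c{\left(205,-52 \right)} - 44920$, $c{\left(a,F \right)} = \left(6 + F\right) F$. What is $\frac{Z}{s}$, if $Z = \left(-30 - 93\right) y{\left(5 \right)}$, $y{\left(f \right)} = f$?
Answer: $\frac{205}{14176} \approx 0.014461$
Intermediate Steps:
$c{\left(a,F \right)} = F \left(6 + F\right)$
$Z = -615$ ($Z = \left(-30 - 93\right) 5 = \left(-123\right) 5 = -615$)
$s = -42528$ ($s = - 52 \left(6 - 52\right) - 44920 = \left(-52\right) \left(-46\right) - 44920 = 2392 - 44920 = -42528$)
$\frac{Z}{s} = - \frac{615}{-42528} = \left(-615\right) \left(- \frac{1}{42528}\right) = \frac{205}{14176}$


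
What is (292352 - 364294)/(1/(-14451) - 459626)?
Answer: 1039633842/6642055327 ≈ 0.15652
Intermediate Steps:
(292352 - 364294)/(1/(-14451) - 459626) = -71942/(-1/14451 - 459626) = -71942/(-6642055327/14451) = -71942*(-14451/6642055327) = 1039633842/6642055327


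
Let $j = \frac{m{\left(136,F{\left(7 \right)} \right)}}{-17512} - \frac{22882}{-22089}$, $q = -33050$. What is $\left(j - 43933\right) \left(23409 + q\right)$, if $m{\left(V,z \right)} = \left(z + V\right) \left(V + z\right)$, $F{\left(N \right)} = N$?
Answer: $\frac{74848015229549}{176712} \approx 4.2356 \cdot 10^{8}$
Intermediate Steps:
$m{\left(V,z \right)} = \left(V + z\right)^{2}$ ($m{\left(V,z \right)} = \left(V + z\right) \left(V + z\right) = \left(V + z\right)^{2}$)
$j = - \frac{23293}{176712}$ ($j = \frac{\left(136 + 7\right)^{2}}{-17512} - \frac{22882}{-22089} = 143^{2} \left(- \frac{1}{17512}\right) - - \frac{22882}{22089} = 20449 \left(- \frac{1}{17512}\right) + \frac{22882}{22089} = - \frac{1859}{1592} + \frac{22882}{22089} = - \frac{23293}{176712} \approx -0.13181$)
$\left(j - 43933\right) \left(23409 + q\right) = \left(- \frac{23293}{176712} - 43933\right) \left(23409 - 33050\right) = \left(- \frac{7763511589}{176712}\right) \left(-9641\right) = \frac{74848015229549}{176712}$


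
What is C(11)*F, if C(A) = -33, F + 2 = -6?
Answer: 264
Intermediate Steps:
F = -8 (F = -2 - 6 = -8)
C(11)*F = -33*(-8) = 264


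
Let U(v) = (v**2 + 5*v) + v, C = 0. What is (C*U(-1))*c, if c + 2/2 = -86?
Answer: 0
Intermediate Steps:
c = -87 (c = -1 - 86 = -87)
U(v) = v**2 + 6*v
(C*U(-1))*c = (0*(-(6 - 1)))*(-87) = (0*(-1*5))*(-87) = (0*(-5))*(-87) = 0*(-87) = 0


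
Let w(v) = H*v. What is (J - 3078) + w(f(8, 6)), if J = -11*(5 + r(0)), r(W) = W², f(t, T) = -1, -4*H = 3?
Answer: -12529/4 ≈ -3132.3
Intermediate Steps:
H = -¾ (H = -¼*3 = -¾ ≈ -0.75000)
J = -55 (J = -11*(5 + 0²) = -11*(5 + 0) = -11*5 = -55)
w(v) = -3*v/4
(J - 3078) + w(f(8, 6)) = (-55 - 3078) - ¾*(-1) = -3133 + ¾ = -12529/4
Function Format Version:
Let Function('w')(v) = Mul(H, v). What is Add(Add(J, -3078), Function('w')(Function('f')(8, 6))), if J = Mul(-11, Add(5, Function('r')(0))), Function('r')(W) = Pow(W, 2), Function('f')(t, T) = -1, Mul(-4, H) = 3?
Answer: Rational(-12529, 4) ≈ -3132.3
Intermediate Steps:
H = Rational(-3, 4) (H = Mul(Rational(-1, 4), 3) = Rational(-3, 4) ≈ -0.75000)
J = -55 (J = Mul(-11, Add(5, Pow(0, 2))) = Mul(-11, Add(5, 0)) = Mul(-11, 5) = -55)
Function('w')(v) = Mul(Rational(-3, 4), v)
Add(Add(J, -3078), Function('w')(Function('f')(8, 6))) = Add(Add(-55, -3078), Mul(Rational(-3, 4), -1)) = Add(-3133, Rational(3, 4)) = Rational(-12529, 4)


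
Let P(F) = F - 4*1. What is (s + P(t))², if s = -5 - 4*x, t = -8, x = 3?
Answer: 841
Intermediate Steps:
P(F) = -4 + F (P(F) = F - 4 = -4 + F)
s = -17 (s = -5 - 4*3 = -5 - 12 = -17)
(s + P(t))² = (-17 + (-4 - 8))² = (-17 - 12)² = (-29)² = 841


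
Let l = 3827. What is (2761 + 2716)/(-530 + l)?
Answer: 5477/3297 ≈ 1.6612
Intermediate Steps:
(2761 + 2716)/(-530 + l) = (2761 + 2716)/(-530 + 3827) = 5477/3297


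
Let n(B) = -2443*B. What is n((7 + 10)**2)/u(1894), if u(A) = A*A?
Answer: -706027/3587236 ≈ -0.19682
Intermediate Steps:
u(A) = A**2
n((7 + 10)**2)/u(1894) = (-2443*(7 + 10)**2)/(1894**2) = -2443*17**2/3587236 = -2443*289*(1/3587236) = -706027*1/3587236 = -706027/3587236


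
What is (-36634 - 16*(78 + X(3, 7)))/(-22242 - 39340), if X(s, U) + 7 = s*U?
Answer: 19053/30791 ≈ 0.61878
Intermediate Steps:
X(s, U) = -7 + U*s (X(s, U) = -7 + s*U = -7 + U*s)
(-36634 - 16*(78 + X(3, 7)))/(-22242 - 39340) = (-36634 - 16*(78 + (-7 + 7*3)))/(-22242 - 39340) = (-36634 - 16*(78 + (-7 + 21)))/(-61582) = (-36634 - 16*(78 + 14))*(-1/61582) = (-36634 - 16*92)*(-1/61582) = (-36634 - 1472)*(-1/61582) = -38106*(-1/61582) = 19053/30791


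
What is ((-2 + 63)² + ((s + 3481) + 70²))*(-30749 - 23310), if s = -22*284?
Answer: -316461386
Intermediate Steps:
s = -6248
((-2 + 63)² + ((s + 3481) + 70²))*(-30749 - 23310) = ((-2 + 63)² + ((-6248 + 3481) + 70²))*(-30749 - 23310) = (61² + (-2767 + 4900))*(-54059) = (3721 + 2133)*(-54059) = 5854*(-54059) = -316461386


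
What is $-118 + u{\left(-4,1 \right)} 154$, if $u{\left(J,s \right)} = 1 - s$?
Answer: $-118$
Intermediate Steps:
$-118 + u{\left(-4,1 \right)} 154 = -118 + \left(1 - 1\right) 154 = -118 + 0 \cdot 154 = -118 + 0 = -118$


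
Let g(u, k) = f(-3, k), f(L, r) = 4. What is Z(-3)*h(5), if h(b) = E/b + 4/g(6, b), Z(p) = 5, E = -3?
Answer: 2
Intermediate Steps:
g(u, k) = 4
h(b) = 1 - 3/b (h(b) = -3/b + 4/4 = -3/b + 4*(1/4) = -3/b + 1 = 1 - 3/b)
Z(-3)*h(5) = 5*((-3 + 5)/5) = 5*((1/5)*2) = 5*(2/5) = 2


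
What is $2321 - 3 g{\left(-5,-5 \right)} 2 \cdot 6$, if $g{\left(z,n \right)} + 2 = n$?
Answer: $2573$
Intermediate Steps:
$g{\left(z,n \right)} = -2 + n$
$2321 - 3 g{\left(-5,-5 \right)} 2 \cdot 6 = 2321 - 3 \left(-2 - 5\right) 2 \cdot 6 = 2321 - 3 \left(-7\right) 12 = 2321 - \left(-21\right) 12 = 2321 - -252 = 2321 + 252 = 2573$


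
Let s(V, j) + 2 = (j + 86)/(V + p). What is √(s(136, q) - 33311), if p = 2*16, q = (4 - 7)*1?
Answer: I*√235053042/84 ≈ 182.52*I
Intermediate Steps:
q = -3 (q = -3*1 = -3)
p = 32
s(V, j) = -2 + (86 + j)/(32 + V) (s(V, j) = -2 + (j + 86)/(V + 32) = -2 + (86 + j)/(32 + V))
√(s(136, q) - 33311) = √((22 - 3 - 2*136)/(32 + 136) - 33311) = √((22 - 3 - 272)/168 - 33311) = √((1/168)*(-253) - 33311) = √(-253/168 - 33311) = √(-5596501/168) = I*√235053042/84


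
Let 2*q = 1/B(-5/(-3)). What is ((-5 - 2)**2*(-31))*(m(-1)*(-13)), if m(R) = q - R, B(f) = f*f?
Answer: 1165073/50 ≈ 23301.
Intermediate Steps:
B(f) = f**2
q = 9/50 (q = 1/(2*((-5/(-3))**2)) = 1/(2*((-5*(-1/3))**2)) = 1/(2*((5/3)**2)) = 1/(2*(25/9)) = (1/2)*(9/25) = 9/50 ≈ 0.18000)
m(R) = 9/50 - R
((-5 - 2)**2*(-31))*(m(-1)*(-13)) = ((-5 - 2)**2*(-31))*((9/50 - 1*(-1))*(-13)) = ((-7)**2*(-31))*((9/50 + 1)*(-13)) = (49*(-31))*((59/50)*(-13)) = -1519*(-767/50) = 1165073/50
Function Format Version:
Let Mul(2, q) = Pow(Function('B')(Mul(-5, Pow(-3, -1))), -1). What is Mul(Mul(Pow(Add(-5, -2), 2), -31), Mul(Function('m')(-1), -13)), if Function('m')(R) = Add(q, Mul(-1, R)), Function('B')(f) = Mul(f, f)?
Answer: Rational(1165073, 50) ≈ 23301.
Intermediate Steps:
Function('B')(f) = Pow(f, 2)
q = Rational(9, 50) (q = Mul(Rational(1, 2), Pow(Pow(Mul(-5, Pow(-3, -1)), 2), -1)) = Mul(Rational(1, 2), Pow(Pow(Mul(-5, Rational(-1, 3)), 2), -1)) = Mul(Rational(1, 2), Pow(Pow(Rational(5, 3), 2), -1)) = Mul(Rational(1, 2), Pow(Rational(25, 9), -1)) = Mul(Rational(1, 2), Rational(9, 25)) = Rational(9, 50) ≈ 0.18000)
Function('m')(R) = Add(Rational(9, 50), Mul(-1, R))
Mul(Mul(Pow(Add(-5, -2), 2), -31), Mul(Function('m')(-1), -13)) = Mul(Mul(Pow(Add(-5, -2), 2), -31), Mul(Add(Rational(9, 50), Mul(-1, -1)), -13)) = Mul(Mul(Pow(-7, 2), -31), Mul(Add(Rational(9, 50), 1), -13)) = Mul(Mul(49, -31), Mul(Rational(59, 50), -13)) = Mul(-1519, Rational(-767, 50)) = Rational(1165073, 50)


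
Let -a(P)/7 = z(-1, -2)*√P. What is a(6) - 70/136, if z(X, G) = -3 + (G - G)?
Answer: -35/68 + 21*√6 ≈ 50.925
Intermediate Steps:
z(X, G) = -3 (z(X, G) = -3 + 0 = -3)
a(P) = 21*√P (a(P) = -(-21)*√P = 21*√P)
a(6) - 70/136 = 21*√6 - 70/136 = 21*√6 - 70*1/136 = 21*√6 - 35/68 = -35/68 + 21*√6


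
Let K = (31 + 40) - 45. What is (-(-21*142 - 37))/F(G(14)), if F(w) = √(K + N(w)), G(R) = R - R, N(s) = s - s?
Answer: 3019*√26/26 ≈ 592.07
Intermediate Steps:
N(s) = 0
K = 26 (K = 71 - 45 = 26)
G(R) = 0
F(w) = √26 (F(w) = √(26 + 0) = √26)
(-(-21*142 - 37))/F(G(14)) = (-(-21*142 - 37))/(√26) = (-(-2982 - 37))*(√26/26) = (-1*(-3019))*(√26/26) = 3019*(√26/26) = 3019*√26/26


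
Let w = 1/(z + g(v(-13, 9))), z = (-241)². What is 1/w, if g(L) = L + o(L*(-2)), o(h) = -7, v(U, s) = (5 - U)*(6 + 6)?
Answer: 58290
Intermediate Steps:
v(U, s) = 60 - 12*U (v(U, s) = (5 - U)*12 = 60 - 12*U)
g(L) = -7 + L (g(L) = L - 7 = -7 + L)
z = 58081
w = 1/58290 (w = 1/(58081 + (-7 + (60 - 12*(-13)))) = 1/(58081 + (-7 + (60 + 156))) = 1/(58081 + (-7 + 216)) = 1/(58081 + 209) = 1/58290 ≈ 1.7156e-5)
1/w = 1/(1/58290) = 58290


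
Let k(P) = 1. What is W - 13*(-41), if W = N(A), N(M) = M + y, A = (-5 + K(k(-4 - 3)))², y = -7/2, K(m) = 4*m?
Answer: 1061/2 ≈ 530.50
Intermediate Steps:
y = -7/2 (y = -7*½ = -7/2 ≈ -3.5000)
A = 1 (A = (-5 + 4*1)² = (-5 + 4)² = (-1)² = 1)
N(M) = -7/2 + M (N(M) = M - 7/2 = -7/2 + M)
W = -5/2 (W = -7/2 + 1 = -5/2 ≈ -2.5000)
W - 13*(-41) = -5/2 - 13*(-41) = -5/2 + 533 = 1061/2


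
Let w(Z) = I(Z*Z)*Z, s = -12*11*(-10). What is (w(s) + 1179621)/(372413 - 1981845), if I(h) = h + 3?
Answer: -2301151581/1609432 ≈ -1429.8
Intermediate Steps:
s = 1320 (s = -132*(-10) = 1320)
I(h) = 3 + h
w(Z) = Z*(3 + Z**2) (w(Z) = (3 + Z*Z)*Z = (3 + Z**2)*Z = Z*(3 + Z**2))
(w(s) + 1179621)/(372413 - 1981845) = (1320*(3 + 1320**2) + 1179621)/(372413 - 1981845) = (1320*(3 + 1742400) + 1179621)/(-1609432) = (1320*1742403 + 1179621)*(-1/1609432) = (2299971960 + 1179621)*(-1/1609432) = 2301151581*(-1/1609432) = -2301151581/1609432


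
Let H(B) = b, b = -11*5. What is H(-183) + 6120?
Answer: 6065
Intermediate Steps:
b = -55
H(B) = -55
H(-183) + 6120 = -55 + 6120 = 6065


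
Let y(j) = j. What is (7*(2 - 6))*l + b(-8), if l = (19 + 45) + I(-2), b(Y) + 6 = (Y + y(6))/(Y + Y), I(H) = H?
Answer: -13935/8 ≈ -1741.9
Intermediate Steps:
b(Y) = -6 + (6 + Y)/(2*Y) (b(Y) = -6 + (Y + 6)/(Y + Y) = -6 + (6 + Y)/((2*Y)) = -6 + (6 + Y)*(1/(2*Y)) = -6 + (6 + Y)/(2*Y))
l = 62 (l = (19 + 45) - 2 = 64 - 2 = 62)
(7*(2 - 6))*l + b(-8) = (7*(2 - 6))*62 + (-11/2 + 3/(-8)) = (7*(-4))*62 + (-11/2 + 3*(-1/8)) = -28*62 + (-11/2 - 3/8) = -1736 - 47/8 = -13935/8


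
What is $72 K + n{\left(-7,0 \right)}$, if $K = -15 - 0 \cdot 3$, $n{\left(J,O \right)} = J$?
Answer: $-1087$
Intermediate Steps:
$K = -15$ ($K = -15 - 0 = -15 + 0 = -15$)
$72 K + n{\left(-7,0 \right)} = 72 \left(-15\right) - 7 = -1080 - 7 = -1087$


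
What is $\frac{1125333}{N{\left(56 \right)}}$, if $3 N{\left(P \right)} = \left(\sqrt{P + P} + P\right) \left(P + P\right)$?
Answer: $\frac{125037}{224} - \frac{125037 \sqrt{7}}{3136} \approx 452.71$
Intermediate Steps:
$N{\left(P \right)} = \frac{2 P \left(P + \sqrt{2} \sqrt{P}\right)}{3}$ ($N{\left(P \right)} = \frac{\left(\sqrt{P + P} + P\right) \left(P + P\right)}{3} = \frac{\left(\sqrt{2 P} + P\right) 2 P}{3} = \frac{\left(\sqrt{2} \sqrt{P} + P\right) 2 P}{3} = \frac{\left(P + \sqrt{2} \sqrt{P}\right) 2 P}{3} = \frac{2 P \left(P + \sqrt{2} \sqrt{P}\right)}{3}$)
$\frac{1125333}{N{\left(56 \right)}} = \frac{1125333}{\frac{2 \cdot 56^{2}}{3} + \frac{2 \sqrt{2} \cdot 56^{\frac{3}{2}}}{3}} = \frac{1125333}{\frac{2}{3} \cdot 3136 + \frac{2 \sqrt{2} \cdot 112 \sqrt{14}}{3}} = \frac{1125333}{\frac{6272}{3} + \frac{448 \sqrt{7}}{3}}$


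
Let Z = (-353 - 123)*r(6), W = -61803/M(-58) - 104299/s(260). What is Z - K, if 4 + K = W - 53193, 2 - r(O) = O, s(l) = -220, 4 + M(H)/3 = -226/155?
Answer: 525814837/10340 ≈ 50853.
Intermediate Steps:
M(H) = -2538/155 (M(H) = -12 + 3*(-226/155) = -12 - 678/155 = -2538/155)
r(O) = 2 - O
W = 43929503/10340 (W = -61803/(-2538/155) - 104299/(-220) = -61803*(-155/2538) - 104299*(-1/220) = 354795/94 + 104299/220 = 43929503/10340 ≈ 4248.5)
K = -506127477/10340 (K = -4 + (43929503/10340 - 53193) = -4 - 506086117/10340 = -506127477/10340 ≈ -48949.)
Z = 1904 (Z = (-353 - 123)*(2 - 1*6) = -476*(2 - 6) = -476*(-4) = 1904)
Z - K = 1904 - 1*(-506127477/10340) = 1904 + 506127477/10340 = 525814837/10340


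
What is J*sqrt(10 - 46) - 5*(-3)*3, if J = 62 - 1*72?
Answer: 45 - 60*I ≈ 45.0 - 60.0*I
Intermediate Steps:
J = -10 (J = 62 - 72 = -10)
J*sqrt(10 - 46) - 5*(-3)*3 = -10*sqrt(10 - 46) - 5*(-3)*3 = -60*I + 15*3 = -60*I + 45 = 45 - 60*I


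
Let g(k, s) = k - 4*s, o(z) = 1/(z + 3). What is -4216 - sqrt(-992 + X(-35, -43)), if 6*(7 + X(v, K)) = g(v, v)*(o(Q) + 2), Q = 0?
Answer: -4216 - I*sqrt(34494)/6 ≈ -4216.0 - 30.954*I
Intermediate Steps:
o(z) = 1/(3 + z)
X(v, K) = -7 - 7*v/6 (X(v, K) = -7 + ((v - 4*v)*(1/(3 + 0) + 2))/6 = -7 + ((-3*v)*(1/3 + 2))/6 = -7 + (-3*v*(7/3))/6 = -7 + (-7*v)/6 = -7 - 7*v/6)
-4216 - sqrt(-992 + X(-35, -43)) = -4216 - sqrt(-992 + (-7 - 7/6*(-35))) = -4216 - sqrt(-992 + (-7 + 245/6)) = -4216 - sqrt(-992 + 203/6) = -4216 - sqrt(-5749/6) = -4216 - I*sqrt(34494)/6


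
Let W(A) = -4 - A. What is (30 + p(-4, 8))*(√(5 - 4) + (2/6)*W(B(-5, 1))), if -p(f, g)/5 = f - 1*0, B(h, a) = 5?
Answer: -100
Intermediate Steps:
p(f, g) = -5*f (p(f, g) = -5*(f - 1*0) = -5*(f + 0) = -5*f)
(30 + p(-4, 8))*(√(5 - 4) + (2/6)*W(B(-5, 1))) = (30 - 5*(-4))*(√(5 - 4) + (2/6)*(-4 - 1*5)) = (30 + 20)*(√1 + (2*(⅙))*(-4 - 5)) = 50*(1 + (⅓)*(-9)) = 50*(1 - 3) = 50*(-2) = -100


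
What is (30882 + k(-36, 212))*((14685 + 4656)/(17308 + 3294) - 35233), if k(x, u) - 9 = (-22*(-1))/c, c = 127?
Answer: -2847643106090575/2616454 ≈ -1.0884e+9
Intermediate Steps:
k(x, u) = 1165/127 (k(x, u) = 9 - 22*(-1)/127 = 9 + 22*(1/127) = 9 + 22/127 = 1165/127)
(30882 + k(-36, 212))*((14685 + 4656)/(17308 + 3294) - 35233) = (30882 + 1165/127)*((14685 + 4656)/(17308 + 3294) - 35233) = 3923179*(19341/20602 - 35233)/127 = (3923179/127)*(-725850925/20602) = -2847643106090575/2616454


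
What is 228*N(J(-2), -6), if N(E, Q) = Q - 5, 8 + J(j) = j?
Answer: -2508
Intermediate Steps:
J(j) = -8 + j
N(E, Q) = -5 + Q
228*N(J(-2), -6) = 228*(-5 - 6) = 228*(-11) = -2508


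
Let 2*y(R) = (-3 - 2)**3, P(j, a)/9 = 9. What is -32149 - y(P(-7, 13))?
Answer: -64173/2 ≈ -32087.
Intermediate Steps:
P(j, a) = 81 (P(j, a) = 9*9 = 81)
y(R) = -125/2 (y(R) = (-3 - 2)**3/2 = (1/2)*(-5)**3 = (1/2)*(-125) = -125/2)
-32149 - y(P(-7, 13)) = -32149 - 1*(-125/2) = -32149 + 125/2 = -64173/2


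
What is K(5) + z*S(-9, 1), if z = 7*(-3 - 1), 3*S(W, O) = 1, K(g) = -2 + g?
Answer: -19/3 ≈ -6.3333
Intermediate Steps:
S(W, O) = ⅓ (S(W, O) = (⅓)*1 = ⅓)
z = -28 (z = 7*(-4) = -28)
K(5) + z*S(-9, 1) = (-2 + 5) - 28*⅓ = 3 - 28/3 = -19/3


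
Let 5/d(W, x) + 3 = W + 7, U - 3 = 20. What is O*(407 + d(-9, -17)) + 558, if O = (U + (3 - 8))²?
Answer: 132102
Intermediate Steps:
U = 23 (U = 3 + 20 = 23)
d(W, x) = 5/(4 + W) (d(W, x) = 5/(-3 + (W + 7)) = 5/(-3 + (7 + W)) = 5/(4 + W))
O = 324 (O = (23 + (3 - 8))² = (23 - 5)² = 18² = 324)
O*(407 + d(-9, -17)) + 558 = 324*(407 + 5/(4 - 9)) + 558 = 324*(407 + 5/(-5)) + 558 = 324*(407 + 5*(-⅕)) + 558 = 324*(407 - 1) + 558 = 324*406 + 558 = 131544 + 558 = 132102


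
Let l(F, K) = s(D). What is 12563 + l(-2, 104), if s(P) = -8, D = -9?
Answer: 12555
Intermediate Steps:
l(F, K) = -8
12563 + l(-2, 104) = 12563 - 8 = 12555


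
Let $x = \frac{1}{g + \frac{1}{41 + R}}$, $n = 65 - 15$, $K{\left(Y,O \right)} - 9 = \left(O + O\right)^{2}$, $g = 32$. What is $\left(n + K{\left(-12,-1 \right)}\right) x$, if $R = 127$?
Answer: $\frac{10584}{5377} \approx 1.9684$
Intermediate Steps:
$K{\left(Y,O \right)} = 9 + 4 O^{2}$ ($K{\left(Y,O \right)} = 9 + \left(O + O\right)^{2} = 9 + \left(2 O\right)^{2} = 9 + 4 O^{2}$)
$n = 50$ ($n = 65 - 15 = 50$)
$x = \frac{168}{5377}$ ($x = \frac{1}{32 + \frac{1}{41 + 127}} = \frac{1}{32 + \frac{1}{168}} = \frac{1}{\frac{5377}{168}} = \frac{168}{5377} \approx 0.031244$)
$\left(n + K{\left(-12,-1 \right)}\right) x = \left(50 + \left(9 + 4 \left(-1\right)^{2}\right)\right) \frac{168}{5377} = \left(50 + \left(9 + 4 \cdot 1\right)\right) \frac{168}{5377} = \left(50 + \left(9 + 4\right)\right) \frac{168}{5377} = \left(50 + 13\right) \frac{168}{5377} = 63 \cdot \frac{168}{5377} = \frac{10584}{5377}$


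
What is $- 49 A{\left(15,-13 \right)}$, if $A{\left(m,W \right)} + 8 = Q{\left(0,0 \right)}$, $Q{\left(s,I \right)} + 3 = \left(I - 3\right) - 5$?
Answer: $931$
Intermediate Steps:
$Q{\left(s,I \right)} = -11 + I$ ($Q{\left(s,I \right)} = -3 + \left(\left(I - 3\right) - 5\right) = -3 + \left(\left(-3 + I\right) - 5\right) = -3 + \left(-8 + I\right) = -11 + I$)
$A{\left(m,W \right)} = -19$ ($A{\left(m,W \right)} = -8 + \left(-11 + 0\right) = -8 - 11 = -19$)
$- 49 A{\left(15,-13 \right)} = \left(-49\right) \left(-19\right) = 931$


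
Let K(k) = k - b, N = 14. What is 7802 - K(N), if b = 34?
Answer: 7822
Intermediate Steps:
K(k) = -34 + k (K(k) = k - 1*34 = k - 34 = -34 + k)
7802 - K(N) = 7802 - (-34 + 14) = 7802 - 1*(-20) = 7802 + 20 = 7822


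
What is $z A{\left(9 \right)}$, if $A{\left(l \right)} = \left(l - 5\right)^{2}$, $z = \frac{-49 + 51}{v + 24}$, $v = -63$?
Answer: $- \frac{32}{39} \approx -0.82051$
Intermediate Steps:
$z = - \frac{2}{39}$ ($z = \frac{-49 + 51}{-63 + 24} = \frac{2}{-39} = 2 \left(- \frac{1}{39}\right) = - \frac{2}{39} \approx -0.051282$)
$A{\left(l \right)} = \left(-5 + l\right)^{2}$
$z A{\left(9 \right)} = - \frac{2 \left(-5 + 9\right)^{2}}{39} = - \frac{2 \cdot 4^{2}}{39} = \left(- \frac{2}{39}\right) 16 = - \frac{32}{39}$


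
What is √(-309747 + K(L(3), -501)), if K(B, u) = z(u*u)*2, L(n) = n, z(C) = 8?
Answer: I*√309731 ≈ 556.54*I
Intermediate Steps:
K(B, u) = 16 (K(B, u) = 8*2 = 16)
√(-309747 + K(L(3), -501)) = √(-309747 + 16) = √(-309731) = I*√309731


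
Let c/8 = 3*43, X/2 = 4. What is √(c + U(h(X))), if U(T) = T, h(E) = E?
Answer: 4*√65 ≈ 32.249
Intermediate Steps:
X = 8 (X = 2*4 = 8)
c = 1032 (c = 8*(3*43) = 8*129 = 1032)
√(c + U(h(X))) = √(1032 + 8) = √1040 = 4*√65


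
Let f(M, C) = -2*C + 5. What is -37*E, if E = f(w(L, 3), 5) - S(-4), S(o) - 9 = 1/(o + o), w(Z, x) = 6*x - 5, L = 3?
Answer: 4107/8 ≈ 513.38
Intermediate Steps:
w(Z, x) = -5 + 6*x
f(M, C) = 5 - 2*C
S(o) = 9 + 1/(2*o) (S(o) = 9 + 1/(o + o) = 9 + 1/(2*o))
E = -111/8 (E = (5 - 2*5) - (9 + (½)/(-4)) = (5 - 10) - (9 + (½)*(-¼)) = -5 - (9 - ⅛) = -5 - 1*71/8 = -5 - 71/8 = -111/8 ≈ -13.875)
-37*E = -37*(-111/8) = 4107/8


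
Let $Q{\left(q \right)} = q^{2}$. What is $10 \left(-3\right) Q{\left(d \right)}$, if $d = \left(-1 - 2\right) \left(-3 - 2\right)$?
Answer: $-6750$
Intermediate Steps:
$d = 15$ ($d = \left(-3\right) \left(-5\right) = 15$)
$10 \left(-3\right) Q{\left(d \right)} = 10 \left(-3\right) 15^{2} = \left(-30\right) 225 = -6750$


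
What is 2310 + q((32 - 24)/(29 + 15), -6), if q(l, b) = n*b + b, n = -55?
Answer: 2634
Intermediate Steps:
q(l, b) = -54*b (q(l, b) = -55*b + b = -54*b)
2310 + q((32 - 24)/(29 + 15), -6) = 2310 - 54*(-6) = 2310 + 324 = 2634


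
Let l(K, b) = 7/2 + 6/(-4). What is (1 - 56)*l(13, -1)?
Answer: -110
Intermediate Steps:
l(K, b) = 2 (l(K, b) = 7*(½) + 6*(-¼) = 7/2 - 3/2 = 2)
(1 - 56)*l(13, -1) = (1 - 56)*2 = -55*2 = -110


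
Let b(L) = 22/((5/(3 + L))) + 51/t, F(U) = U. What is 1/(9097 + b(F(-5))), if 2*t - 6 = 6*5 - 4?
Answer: 80/727311 ≈ 0.00010999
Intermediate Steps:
t = 16 (t = 3 + (6*5 - 4)/2 = 3 + (30 - 4)/2 = 3 + (½)*26 = 3 + 13 = 16)
b(L) = 1311/80 + 22*L/5 (b(L) = 22/((5/(3 + L))) + 51/16 = 22*(⅗ + L/5) + 51*(1/16) = (66/5 + 22*L/5) + 51/16 = 1311/80 + 22*L/5)
1/(9097 + b(F(-5))) = 1/(9097 + (1311/80 + (22/5)*(-5))) = 1/(9097 + (1311/80 - 22)) = 1/(9097 - 449/80) = 1/(727311/80) = 80/727311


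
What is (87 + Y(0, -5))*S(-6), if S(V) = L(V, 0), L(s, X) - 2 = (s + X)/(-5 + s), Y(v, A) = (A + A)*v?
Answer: 2436/11 ≈ 221.45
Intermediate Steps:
Y(v, A) = 2*A*v (Y(v, A) = (2*A)*v = 2*A*v)
L(s, X) = 2 + (X + s)/(-5 + s) (L(s, X) = 2 + (s + X)/(-5 + s) = 2 + (X + s)/(-5 + s))
S(V) = (-10 + 3*V)/(-5 + V) (S(V) = (-10 + 0 + 3*V)/(-5 + V) = (-10 + 3*V)/(-5 + V))
(87 + Y(0, -5))*S(-6) = (87 + 2*(-5)*0)*((-10 + 3*(-6))/(-5 - 6)) = (87 + 0)*((-10 - 18)/(-11)) = 87*(-1/11*(-28)) = 87*(28/11) = 2436/11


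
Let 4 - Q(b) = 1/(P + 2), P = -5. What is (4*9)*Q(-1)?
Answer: 156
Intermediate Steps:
Q(b) = 13/3 (Q(b) = 4 - 1/(-5 + 2) = 4 - 1/(-3) = 4 - 1*(-1/3) = 4 + 1/3 = 13/3)
(4*9)*Q(-1) = (4*9)*(13/3) = 36*(13/3) = 156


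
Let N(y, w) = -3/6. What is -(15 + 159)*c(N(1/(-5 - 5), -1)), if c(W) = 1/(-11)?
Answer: 174/11 ≈ 15.818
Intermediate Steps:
N(y, w) = -½ (N(y, w) = -3*⅙ = -½)
c(W) = -1/11
-(15 + 159)*c(N(1/(-5 - 5), -1)) = -(15 + 159)*(-1)/11 = -174*(-1)/11 = -1*(-174/11) = 174/11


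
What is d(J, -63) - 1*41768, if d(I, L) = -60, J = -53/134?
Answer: -41828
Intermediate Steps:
J = -53/134 (J = -53*1/134 = -53/134 ≈ -0.39552)
d(J, -63) - 1*41768 = -60 - 1*41768 = -60 - 41768 = -41828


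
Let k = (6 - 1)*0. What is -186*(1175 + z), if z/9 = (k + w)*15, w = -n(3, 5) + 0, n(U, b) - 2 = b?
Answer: -42780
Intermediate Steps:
k = 0 (k = 5*0 = 0)
n(U, b) = 2 + b
w = -7 (w = -(2 + 5) + 0 = -1*7 + 0 = -7 + 0 = -7)
z = -945 (z = 9*((0 - 7)*15) = 9*(-7*15) = 9*(-105) = -945)
-186*(1175 + z) = -186*(1175 - 945) = -186*230 = -42780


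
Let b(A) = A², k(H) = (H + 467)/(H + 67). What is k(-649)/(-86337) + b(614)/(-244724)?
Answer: -2367923758154/1537115543127 ≈ -1.5405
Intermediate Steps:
k(H) = (467 + H)/(67 + H)
k(-649)/(-86337) + b(614)/(-244724) = ((467 - 649)/(67 - 649))/(-86337) + 614²/(-244724) = (-182/(-582))*(-1/86337) + 376996*(-1/244724) = -1/582*(-182)*(-1/86337) - 94249/61181 = (91/291)*(-1/86337) - 94249/61181 = -91/25124067 - 94249/61181 = -2367923758154/1537115543127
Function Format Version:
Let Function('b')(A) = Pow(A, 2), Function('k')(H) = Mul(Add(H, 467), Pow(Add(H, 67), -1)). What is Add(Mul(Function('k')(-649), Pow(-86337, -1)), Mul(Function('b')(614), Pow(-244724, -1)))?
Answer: Rational(-2367923758154, 1537115543127) ≈ -1.5405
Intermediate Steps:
Function('k')(H) = Mul(Pow(Add(67, H), -1), Add(467, H)) (Function('k')(H) = Mul(Add(467, H), Pow(Add(67, H), -1)) = Mul(Pow(Add(67, H), -1), Add(467, H)))
Add(Mul(Function('k')(-649), Pow(-86337, -1)), Mul(Function('b')(614), Pow(-244724, -1))) = Add(Mul(Mul(Pow(Add(67, -649), -1), Add(467, -649)), Pow(-86337, -1)), Mul(Pow(614, 2), Pow(-244724, -1))) = Add(Mul(Mul(Pow(-582, -1), -182), Rational(-1, 86337)), Mul(376996, Rational(-1, 244724))) = Add(Mul(Mul(Rational(-1, 582), -182), Rational(-1, 86337)), Rational(-94249, 61181)) = Add(Mul(Rational(91, 291), Rational(-1, 86337)), Rational(-94249, 61181)) = Add(Rational(-91, 25124067), Rational(-94249, 61181)) = Rational(-2367923758154, 1537115543127)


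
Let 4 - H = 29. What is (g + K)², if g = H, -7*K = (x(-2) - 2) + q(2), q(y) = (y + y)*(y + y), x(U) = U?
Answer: 34969/49 ≈ 713.65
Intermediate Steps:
q(y) = 4*y² (q(y) = (2*y)*(2*y) = 4*y²)
K = -12/7 (K = -((-2 - 2) + 4*2²)/7 = -(-4 + 4*4)/7 = -(-4 + 16)/7 = -⅐*12 = -12/7 ≈ -1.7143)
H = -25 (H = 4 - 1*29 = 4 - 29 = -25)
g = -25
(g + K)² = (-25 - 12/7)² = (-187/7)² = 34969/49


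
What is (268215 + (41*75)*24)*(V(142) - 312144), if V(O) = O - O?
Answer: -106757930160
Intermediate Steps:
V(O) = 0
(268215 + (41*75)*24)*(V(142) - 312144) = (268215 + (41*75)*24)*(0 - 312144) = (268215 + 3075*24)*(-312144) = (268215 + 73800)*(-312144) = 342015*(-312144) = -106757930160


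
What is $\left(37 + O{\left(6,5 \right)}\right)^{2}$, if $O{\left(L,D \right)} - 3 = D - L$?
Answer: $1521$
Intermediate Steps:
$O{\left(L,D \right)} = 3 + D - L$ ($O{\left(L,D \right)} = 3 + \left(D - L\right) = 3 + D - L$)
$\left(37 + O{\left(6,5 \right)}\right)^{2} = \left(37 + \left(3 + 5 - 6\right)\right)^{2} = \left(37 + 2\right)^{2} = 39^{2} = 1521$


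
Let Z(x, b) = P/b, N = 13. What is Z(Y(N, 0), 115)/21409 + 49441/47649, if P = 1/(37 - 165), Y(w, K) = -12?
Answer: 2225837203433/2145161247360 ≈ 1.0376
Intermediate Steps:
P = -1/128 (P = 1/(-128) = -1/128 ≈ -0.0078125)
Z(x, b) = -1/(128*b)
Z(Y(N, 0), 115)/21409 + 49441/47649 = -1/128/115/21409 + 49441/47649 = -1/128*1/115*(1/21409) + 49441*(1/47649) = -1/14720*1/21409 + 7063/6807 = -1/315140480 + 7063/6807 = 2225837203433/2145161247360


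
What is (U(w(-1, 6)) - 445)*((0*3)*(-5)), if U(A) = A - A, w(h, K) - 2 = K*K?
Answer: 0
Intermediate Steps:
w(h, K) = 2 + K² (w(h, K) = 2 + K*K = 2 + K²)
U(A) = 0
(U(w(-1, 6)) - 445)*((0*3)*(-5)) = (0 - 445)*((0*3)*(-5)) = -0*(-5) = -445*0 = 0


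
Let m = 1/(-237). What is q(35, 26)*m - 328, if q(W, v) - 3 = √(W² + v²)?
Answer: -25913/79 - √1901/237 ≈ -328.20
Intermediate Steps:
m = -1/237 ≈ -0.0042194
q(W, v) = 3 + √(W² + v²)
q(35, 26)*m - 328 = (3 + √(35² + 26²))*(-1/237) - 328 = (3 + √(1225 + 676))*(-1/237) - 328 = (3 + √1901)*(-1/237) - 328 = (-1/79 - √1901/237) - 328 = -25913/79 - √1901/237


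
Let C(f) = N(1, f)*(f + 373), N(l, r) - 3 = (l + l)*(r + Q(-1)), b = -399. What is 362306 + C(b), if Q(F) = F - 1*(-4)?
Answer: 382820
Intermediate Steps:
Q(F) = 4 + F (Q(F) = F + 4 = 4 + F)
N(l, r) = 3 + 2*l*(3 + r) (N(l, r) = 3 + (l + l)*(r + (4 - 1)) = 3 + (2*l)*(r + 3) = 3 + (2*l)*(3 + r) = 3 + 2*l*(3 + r))
C(f) = (9 + 2*f)*(373 + f) (C(f) = (3 + 6*1 + 2*1*f)*(f + 373) = (3 + 6 + 2*f)*(373 + f) = (9 + 2*f)*(373 + f))
362306 + C(b) = 362306 + (9 + 2*(-399))*(373 - 399) = 362306 + (9 - 798)*(-26) = 362306 - 789*(-26) = 362306 + 20514 = 382820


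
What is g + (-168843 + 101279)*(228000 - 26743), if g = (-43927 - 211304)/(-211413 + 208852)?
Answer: -34823781019597/2561 ≈ -1.3598e+10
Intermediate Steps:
g = 255231/2561 (g = -255231/(-2561) = -255231*(-1/2561) = 255231/2561 ≈ 99.661)
g + (-168843 + 101279)*(228000 - 26743) = 255231/2561 + (-168843 + 101279)*(228000 - 26743) = 255231/2561 - 67564*201257 = 255231/2561 - 13597727948 = -34823781019597/2561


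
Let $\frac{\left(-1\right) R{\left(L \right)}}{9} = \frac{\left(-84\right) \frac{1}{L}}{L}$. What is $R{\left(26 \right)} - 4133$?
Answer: $- \frac{698288}{169} \approx -4131.9$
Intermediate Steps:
$R{\left(L \right)} = \frac{756}{L^{2}}$ ($R{\left(L \right)} = - 9 \frac{\left(-84\right) \frac{1}{L}}{L} = - 9 \left(- \frac{84}{L^{2}}\right) = \frac{756}{L^{2}}$)
$R{\left(26 \right)} - 4133 = \frac{756}{676} - 4133 = 756 \cdot \frac{1}{676} - 4133 = \frac{189}{169} - 4133 = - \frac{698288}{169}$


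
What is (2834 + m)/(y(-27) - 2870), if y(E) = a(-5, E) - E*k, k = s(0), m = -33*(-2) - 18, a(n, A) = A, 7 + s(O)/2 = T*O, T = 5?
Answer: -22/25 ≈ -0.88000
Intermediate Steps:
s(O) = -14 + 10*O (s(O) = -14 + 2*(5*O) = -14 + 10*O)
m = 48 (m = 66 - 18 = 48)
k = -14 (k = -14 + 10*0 = -14 + 0 = -14)
y(E) = 15*E (y(E) = E - E*(-14) = E - (-14)*E = E + 14*E = 15*E)
(2834 + m)/(y(-27) - 2870) = (2834 + 48)/(15*(-27) - 2870) = 2882/(-405 - 2870) = 2882/(-3275) = 2882*(-1/3275) = -22/25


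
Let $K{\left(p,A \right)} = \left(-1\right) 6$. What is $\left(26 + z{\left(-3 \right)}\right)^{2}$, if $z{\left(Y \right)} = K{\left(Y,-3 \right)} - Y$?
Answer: $529$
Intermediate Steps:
$K{\left(p,A \right)} = -6$
$z{\left(Y \right)} = -6 - Y$
$\left(26 + z{\left(-3 \right)}\right)^{2} = \left(26 - 3\right)^{2} = 23^{2} = 529$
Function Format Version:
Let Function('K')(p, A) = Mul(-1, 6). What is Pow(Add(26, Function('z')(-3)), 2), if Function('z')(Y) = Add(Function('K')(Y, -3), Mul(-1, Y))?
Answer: 529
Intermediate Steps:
Function('K')(p, A) = -6
Function('z')(Y) = Add(-6, Mul(-1, Y))
Pow(Add(26, Function('z')(-3)), 2) = Pow(Add(26, Add(-6, Mul(-1, -3))), 2) = Pow(Add(26, Add(-6, 3)), 2) = Pow(Add(26, -3), 2) = Pow(23, 2) = 529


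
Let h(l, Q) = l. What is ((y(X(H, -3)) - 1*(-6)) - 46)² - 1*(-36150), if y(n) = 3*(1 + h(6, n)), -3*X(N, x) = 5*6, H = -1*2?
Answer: 36511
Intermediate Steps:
H = -2
X(N, x) = -10 (X(N, x) = -5*6/3 = -⅓*30 = -10)
y(n) = 21 (y(n) = 3*(1 + 6) = 3*7 = 21)
((y(X(H, -3)) - 1*(-6)) - 46)² - 1*(-36150) = ((21 - 1*(-6)) - 46)² - 1*(-36150) = ((21 + 6) - 46)² + 36150 = (27 - 46)² + 36150 = (-19)² + 36150 = 361 + 36150 = 36511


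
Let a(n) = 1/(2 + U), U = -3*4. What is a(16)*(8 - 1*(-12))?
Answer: -2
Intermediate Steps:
U = -12
a(n) = -⅒ (a(n) = 1/(2 - 12) = 1/(-10) = -⅒)
a(16)*(8 - 1*(-12)) = -(8 - 1*(-12))/10 = -(8 + 12)/10 = -⅒*20 = -2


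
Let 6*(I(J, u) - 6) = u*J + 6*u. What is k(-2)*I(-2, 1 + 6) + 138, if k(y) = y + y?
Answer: 286/3 ≈ 95.333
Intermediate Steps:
I(J, u) = 6 + u + J*u/6 (I(J, u) = 6 + (u*J + 6*u)/6 = 6 + (J*u + 6*u)/6 = 6 + (6*u + J*u)/6 = 6 + (u + J*u/6) = 6 + u + J*u/6)
k(y) = 2*y
k(-2)*I(-2, 1 + 6) + 138 = (2*(-2))*(6 + (1 + 6) + (⅙)*(-2)*(1 + 6)) + 138 = -4*(6 + 7 + (⅙)*(-2)*7) + 138 = -4*(6 + 7 - 7/3) + 138 = -4*32/3 + 138 = -128/3 + 138 = 286/3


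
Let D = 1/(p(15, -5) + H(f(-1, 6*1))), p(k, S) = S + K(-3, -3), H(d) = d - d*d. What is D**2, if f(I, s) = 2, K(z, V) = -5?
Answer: 1/144 ≈ 0.0069444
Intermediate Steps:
H(d) = d - d**2
p(k, S) = -5 + S (p(k, S) = S - 5 = -5 + S)
D = -1/12 (D = 1/((-5 - 5) + 2*(1 - 1*2)) = 1/(-10 + 2*(1 - 2)) = 1/(-10 + 2*(-1)) = 1/(-10 - 2) = 1/(-12) = -1/12 ≈ -0.083333)
D**2 = (-1/12)**2 = 1/144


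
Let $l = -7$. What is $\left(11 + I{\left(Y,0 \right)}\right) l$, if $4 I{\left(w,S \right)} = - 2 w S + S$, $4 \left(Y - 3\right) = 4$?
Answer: $-77$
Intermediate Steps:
$Y = 4$ ($Y = 3 + \frac{1}{4} \cdot 4 = 3 + 1 = 4$)
$I{\left(w,S \right)} = \frac{S}{4} - \frac{S w}{2}$ ($I{\left(w,S \right)} = \frac{- 2 w S + S}{4} = \frac{- 2 S w + S}{4} = \frac{S - 2 S w}{4} = \frac{S}{4} - \frac{S w}{2}$)
$\left(11 + I{\left(Y,0 \right)}\right) l = \left(11 + \frac{1}{4} \cdot 0 \left(1 - 8\right)\right) \left(-7\right) = \left(11 + \frac{1}{4} \cdot 0 \left(-7\right)\right) \left(-7\right) = \left(11 + 0\right) \left(-7\right) = 11 \left(-7\right) = -77$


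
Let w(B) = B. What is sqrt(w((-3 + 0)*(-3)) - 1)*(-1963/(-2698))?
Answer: 1963*sqrt(2)/1349 ≈ 2.0579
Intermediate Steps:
sqrt(w((-3 + 0)*(-3)) - 1)*(-1963/(-2698)) = sqrt((-3 + 0)*(-3) - 1)*(-1963/(-2698)) = sqrt(-3*(-3) - 1)*(-1963*(-1/2698)) = sqrt(9 - 1)*(1963/2698) = sqrt(8)*(1963/2698) = (2*sqrt(2))*(1963/2698) = 1963*sqrt(2)/1349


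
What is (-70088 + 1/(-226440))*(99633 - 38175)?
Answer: -162563853803203/37740 ≈ -4.3075e+9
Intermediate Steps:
(-70088 + 1/(-226440))*(99633 - 38175) = (-70088 - 1/226440)*61458 = -15870726721/226440*61458 = -162563853803203/37740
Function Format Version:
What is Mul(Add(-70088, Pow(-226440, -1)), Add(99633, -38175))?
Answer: Rational(-162563853803203, 37740) ≈ -4.3075e+9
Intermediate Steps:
Mul(Add(-70088, Pow(-226440, -1)), Add(99633, -38175)) = Mul(Add(-70088, Rational(-1, 226440)), 61458) = Mul(Rational(-15870726721, 226440), 61458) = Rational(-162563853803203, 37740)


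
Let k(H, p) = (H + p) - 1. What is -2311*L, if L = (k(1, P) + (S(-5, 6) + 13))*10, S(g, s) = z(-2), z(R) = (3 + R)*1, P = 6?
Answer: -462200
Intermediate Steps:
z(R) = 3 + R
S(g, s) = 1 (S(g, s) = 3 - 2 = 1)
k(H, p) = -1 + H + p
L = 200 (L = ((-1 + 1 + 6) + (1 + 13))*10 = (6 + 14)*10 = 20*10 = 200)
-2311*L = -2311*200 = -462200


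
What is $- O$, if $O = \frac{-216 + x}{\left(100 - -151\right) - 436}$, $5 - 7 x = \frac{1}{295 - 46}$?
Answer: $- \frac{375244}{322455} \approx -1.1637$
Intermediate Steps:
$x = \frac{1244}{1743}$ ($x = \frac{5}{7} - \frac{1}{7 \left(295 - 46\right)} = \frac{5}{7} - \frac{1}{7 \cdot 249} = \frac{5}{7} - \frac{1}{1743} = \frac{1244}{1743} \approx 0.71371$)
$O = \frac{375244}{322455}$ ($O = \frac{-216 + \frac{1244}{1743}}{\left(100 - -151\right) - 436} = - \frac{375244}{1743 \left(\left(100 + 151\right) - 436\right)} = - \frac{375244}{1743 \left(251 - 436\right)} = - \frac{375244}{1743 \left(-185\right)} = \left(- \frac{375244}{1743}\right) \left(- \frac{1}{185}\right) = \frac{375244}{322455} \approx 1.1637$)
$- O = \left(-1\right) \frac{375244}{322455} = - \frac{375244}{322455}$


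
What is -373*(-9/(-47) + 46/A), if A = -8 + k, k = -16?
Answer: 362929/564 ≈ 643.49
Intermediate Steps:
A = -24 (A = -8 - 16 = -24)
-373*(-9/(-47) + 46/A) = -373*(-9/(-47) + 46/(-24)) = -373*(-9*(-1/47) + 46*(-1/24)) = -373*(9/47 - 23/12) = -373*(-973/564) = 362929/564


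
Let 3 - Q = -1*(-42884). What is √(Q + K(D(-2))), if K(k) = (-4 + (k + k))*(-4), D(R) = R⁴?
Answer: 3*I*√4777 ≈ 207.35*I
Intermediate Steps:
K(k) = 16 - 8*k (K(k) = (-4 + 2*k)*(-4) = 16 - 8*k)
Q = -42881 (Q = 3 - (-1)*(-42884) = 3 - 1*42884 = 3 - 42884 = -42881)
√(Q + K(D(-2))) = √(-42881 + (16 - 8*(-2)⁴)) = √(-42881 + (16 - 8*16)) = √(-42881 + (16 - 128)) = √(-42881 - 112) = √(-42993) = 3*I*√4777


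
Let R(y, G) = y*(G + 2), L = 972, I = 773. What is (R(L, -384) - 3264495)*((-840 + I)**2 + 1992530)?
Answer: -7260759683181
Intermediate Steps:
R(y, G) = y*(2 + G)
(R(L, -384) - 3264495)*((-840 + I)**2 + 1992530) = (972*(2 - 384) - 3264495)*((-840 + 773)**2 + 1992530) = (972*(-382) - 3264495)*((-67)**2 + 1992530) = (-371304 - 3264495)*(4489 + 1992530) = -3635799*1997019 = -7260759683181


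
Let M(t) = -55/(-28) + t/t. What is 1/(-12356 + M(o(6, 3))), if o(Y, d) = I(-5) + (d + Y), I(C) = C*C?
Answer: -28/345885 ≈ -8.0952e-5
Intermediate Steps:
I(C) = C²
o(Y, d) = 25 + Y + d (o(Y, d) = (-5)² + (d + Y) = 25 + (Y + d) = 25 + Y + d)
M(t) = 83/28 (M(t) = -55*(-1/28) + 1 = 55/28 + 1 = 83/28)
1/(-12356 + M(o(6, 3))) = 1/(-12356 + 83/28) = 1/(-345885/28) = -28/345885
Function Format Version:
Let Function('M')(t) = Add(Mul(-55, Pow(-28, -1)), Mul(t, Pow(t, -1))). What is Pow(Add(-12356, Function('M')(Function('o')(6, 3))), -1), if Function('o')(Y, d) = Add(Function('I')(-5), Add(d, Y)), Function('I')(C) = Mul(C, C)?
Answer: Rational(-28, 345885) ≈ -8.0952e-5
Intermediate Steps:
Function('I')(C) = Pow(C, 2)
Function('o')(Y, d) = Add(25, Y, d) (Function('o')(Y, d) = Add(Pow(-5, 2), Add(d, Y)) = Add(25, Add(Y, d)) = Add(25, Y, d))
Function('M')(t) = Rational(83, 28) (Function('M')(t) = Add(Mul(-55, Rational(-1, 28)), 1) = Add(Rational(55, 28), 1) = Rational(83, 28))
Pow(Add(-12356, Function('M')(Function('o')(6, 3))), -1) = Pow(Add(-12356, Rational(83, 28)), -1) = Pow(Rational(-345885, 28), -1) = Rational(-28, 345885)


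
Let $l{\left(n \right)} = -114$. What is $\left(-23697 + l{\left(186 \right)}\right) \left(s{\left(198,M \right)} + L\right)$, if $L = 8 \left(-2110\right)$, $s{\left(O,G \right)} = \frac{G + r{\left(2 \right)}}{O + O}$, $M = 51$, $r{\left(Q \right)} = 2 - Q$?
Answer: $\frac{17684770991}{44} \approx 4.0193 \cdot 10^{8}$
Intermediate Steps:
$s{\left(O,G \right)} = \frac{G}{2 O}$ ($s{\left(O,G \right)} = \frac{G + \left(2 - 2\right)}{O + O} = \frac{G + \left(2 - 2\right)}{2 O} = \left(G + 0\right) \frac{1}{2 O} = G \frac{1}{2 O} = \frac{G}{2 O}$)
$L = -16880$
$\left(-23697 + l{\left(186 \right)}\right) \left(s{\left(198,M \right)} + L\right) = \left(-23697 - 114\right) \left(\frac{1}{2} \cdot 51 \cdot \frac{1}{198} - 16880\right) = - 23811 \left(\frac{1}{2} \cdot 51 \cdot \frac{1}{198} - 16880\right) = - 23811 \left(\frac{17}{132} - 16880\right) = \left(-23811\right) \left(- \frac{2228143}{132}\right) = \frac{17684770991}{44}$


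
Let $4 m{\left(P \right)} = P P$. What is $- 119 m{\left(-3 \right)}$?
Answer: $- \frac{1071}{4} \approx -267.75$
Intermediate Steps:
$m{\left(P \right)} = \frac{P^{2}}{4}$ ($m{\left(P \right)} = \frac{P P}{4} = \frac{P^{2}}{4}$)
$- 119 m{\left(-3 \right)} = - 119 \frac{\left(-3\right)^{2}}{4} = - 119 \cdot \frac{1}{4} \cdot 9 = \left(-119\right) \frac{9}{4} = - \frac{1071}{4}$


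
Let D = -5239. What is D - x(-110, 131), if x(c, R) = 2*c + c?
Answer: -4909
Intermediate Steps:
x(c, R) = 3*c
D - x(-110, 131) = -5239 - 3*(-110) = -5239 - 1*(-330) = -5239 + 330 = -4909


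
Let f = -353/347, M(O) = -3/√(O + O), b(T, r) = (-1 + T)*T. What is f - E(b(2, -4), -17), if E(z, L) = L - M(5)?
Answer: 5546/347 - 3*√10/10 ≈ 15.034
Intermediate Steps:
b(T, r) = T*(-1 + T)
M(O) = -3*√2/(2*√O)
E(z, L) = L + 3*√10/10 (E(z, L) = L - (-3)*√2/(2*√5) = L - (-3)*√2*√5/5/2 = L - (-3)*√10/10 = L + 3*√10/10)
f = -353/347 (f = -353*1/347 = -353/347 ≈ -1.0173)
f - E(b(2, -4), -17) = -353/347 - (-17 + 3*√10/10) = -353/347 + (17 - 3*√10/10) = 5546/347 - 3*√10/10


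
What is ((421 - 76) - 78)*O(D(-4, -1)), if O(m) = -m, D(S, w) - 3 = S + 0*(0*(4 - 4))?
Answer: 267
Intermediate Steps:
D(S, w) = 3 + S (D(S, w) = 3 + (S + 0*(0*(4 - 4))) = 3 + (S + 0*(0*0)) = 3 + (S + 0*0) = 3 + (S + 0) = 3 + S)
((421 - 76) - 78)*O(D(-4, -1)) = ((421 - 76) - 78)*(-(3 - 4)) = (345 - 78)*(-1*(-1)) = 267*1 = 267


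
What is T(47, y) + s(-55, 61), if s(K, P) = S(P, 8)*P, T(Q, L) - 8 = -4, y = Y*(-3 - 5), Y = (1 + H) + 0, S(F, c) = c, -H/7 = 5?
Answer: 492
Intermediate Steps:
H = -35 (H = -7*5 = -35)
Y = -34 (Y = (1 - 35) + 0 = -34 + 0 = -34)
y = 272 (y = -34*(-3 - 5) = -34*(-8) = 272)
T(Q, L) = 4 (T(Q, L) = 8 - 4 = 4)
s(K, P) = 8*P
T(47, y) + s(-55, 61) = 4 + 8*61 = 4 + 488 = 492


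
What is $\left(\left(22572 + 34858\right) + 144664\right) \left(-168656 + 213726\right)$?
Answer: $9108376580$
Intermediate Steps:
$\left(\left(22572 + 34858\right) + 144664\right) \left(-168656 + 213726\right) = \left(57430 + 144664\right) 45070 = 202094 \cdot 45070 = 9108376580$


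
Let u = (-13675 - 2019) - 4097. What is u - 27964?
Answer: -47755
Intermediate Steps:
u = -19791 (u = -15694 - 4097 = -19791)
u - 27964 = -19791 - 27964 = -47755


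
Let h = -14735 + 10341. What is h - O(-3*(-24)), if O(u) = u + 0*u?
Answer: -4466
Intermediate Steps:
O(u) = u (O(u) = u + 0 = u)
h = -4394
h - O(-3*(-24)) = -4394 - (-3)*(-24) = -4394 - 1*72 = -4394 - 72 = -4466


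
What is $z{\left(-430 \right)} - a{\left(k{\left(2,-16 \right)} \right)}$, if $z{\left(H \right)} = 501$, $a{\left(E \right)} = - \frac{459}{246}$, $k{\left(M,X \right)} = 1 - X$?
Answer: $\frac{41235}{82} \approx 502.87$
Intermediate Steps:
$a{\left(E \right)} = - \frac{153}{82}$ ($a{\left(E \right)} = \left(-459\right) \frac{1}{246} = - \frac{153}{82}$)
$z{\left(-430 \right)} - a{\left(k{\left(2,-16 \right)} \right)} = 501 - - \frac{153}{82} = 501 + \frac{153}{82} = \frac{41235}{82}$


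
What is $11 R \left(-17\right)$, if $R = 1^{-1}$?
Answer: $-187$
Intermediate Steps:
$R = 1$
$11 R \left(-17\right) = 11 \cdot 1 \left(-17\right) = 11 \left(-17\right) = -187$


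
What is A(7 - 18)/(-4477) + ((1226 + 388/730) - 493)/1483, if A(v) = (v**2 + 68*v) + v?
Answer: 140364883/220307065 ≈ 0.63713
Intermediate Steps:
A(v) = v**2 + 69*v
A(7 - 18)/(-4477) + ((1226 + 388/730) - 493)/1483 = ((7 - 18)*(69 + (7 - 18)))/(-4477) + ((1226 + 388/730) - 493)/1483 = -11*(69 - 11)*(-1/4477) + ((1226 + 388*(1/730)) - 493)*(1/1483) = -11*58*(-1/4477) + ((1226 + 194/365) - 493)*(1/1483) = -638*(-1/4477) + (447684/365 - 493)*(1/1483) = 58/407 + (267739/365)*(1/1483) = 58/407 + 267739/541295 = 140364883/220307065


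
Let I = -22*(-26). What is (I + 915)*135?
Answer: 200745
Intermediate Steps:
I = 572
(I + 915)*135 = (572 + 915)*135 = 1487*135 = 200745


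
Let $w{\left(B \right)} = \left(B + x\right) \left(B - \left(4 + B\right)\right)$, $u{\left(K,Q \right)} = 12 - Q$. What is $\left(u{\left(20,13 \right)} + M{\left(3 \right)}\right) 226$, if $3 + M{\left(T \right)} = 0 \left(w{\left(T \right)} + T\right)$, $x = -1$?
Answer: $-904$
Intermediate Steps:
$w{\left(B \right)} = 4 - 4 B$ ($w{\left(B \right)} = \left(B - 1\right) \left(B - \left(4 + B\right)\right) = \left(-1 + B\right) \left(-4\right) = 4 - 4 B$)
$M{\left(T \right)} = -3$ ($M{\left(T \right)} = -3 + 0 \left(\left(4 - 4 T\right) + T\right) = -3 + 0 \left(4 - 3 T\right) = -3 + 0 = -3$)
$\left(u{\left(20,13 \right)} + M{\left(3 \right)}\right) 226 = \left(\left(12 - 13\right) - 3\right) 226 = \left(-1 - 3\right) 226 = \left(-4\right) 226 = -904$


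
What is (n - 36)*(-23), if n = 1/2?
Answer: 1633/2 ≈ 816.50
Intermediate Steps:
n = ½ ≈ 0.50000
(n - 36)*(-23) = (½ - 36)*(-23) = -71/2*(-23) = 1633/2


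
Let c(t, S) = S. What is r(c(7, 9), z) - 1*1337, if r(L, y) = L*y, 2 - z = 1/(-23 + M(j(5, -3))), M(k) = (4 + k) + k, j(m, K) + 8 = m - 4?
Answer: -14506/11 ≈ -1318.7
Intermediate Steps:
j(m, K) = -12 + m (j(m, K) = -8 + (m - 4) = -8 + (-4 + m) = -12 + m)
M(k) = 4 + 2*k
z = 67/33 (z = 2 - 1/(-23 + (4 + 2*(-12 + 5))) = 2 - 1/(-23 + (4 + 2*(-7))) = 2 - 1/(-23 + (4 - 14)) = 2 - 1/(-23 - 10) = 2 - 1/(-33) = 2 - 1*(-1/33) = 2 + 1/33 = 67/33 ≈ 2.0303)
r(c(7, 9), z) - 1*1337 = 9*(67/33) - 1*1337 = 201/11 - 1337 = -14506/11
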